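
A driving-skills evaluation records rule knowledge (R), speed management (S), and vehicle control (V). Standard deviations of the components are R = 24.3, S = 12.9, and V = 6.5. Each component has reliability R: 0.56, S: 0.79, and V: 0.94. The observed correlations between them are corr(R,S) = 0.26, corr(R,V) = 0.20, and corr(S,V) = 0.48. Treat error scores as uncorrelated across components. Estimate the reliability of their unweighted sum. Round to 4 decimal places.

0.7312

Var(R+S+V) = 24.3² + 12.9² + 6.5² + 2·[24.3·12.9·0.26 + 24.3·6.5·0.20 + 12.9·6.5·0.48] = 799.15 + 306.68 = 1105.83.
With uncorrelated errors the cross-covariances are all true-score covariance, so they carry over unchanged; only the diagonal terms shrink to ρᵢσᵢ².
True-score variance = [24.3²·0.56 + 12.9²·0.79 + 6.5²·0.94] + 306.68 = 501.853 + 306.68 = 808.534.
Reliability = 808.534 / 1105.83 = 0.7312.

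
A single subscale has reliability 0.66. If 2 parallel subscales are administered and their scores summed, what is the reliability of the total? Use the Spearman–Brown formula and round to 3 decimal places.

0.795

ρ_k = kρ / (1 + (k−1)ρ) = 2·0.66 / (1 + 1·0.66) = 1.320 / 1.660 = 0.795.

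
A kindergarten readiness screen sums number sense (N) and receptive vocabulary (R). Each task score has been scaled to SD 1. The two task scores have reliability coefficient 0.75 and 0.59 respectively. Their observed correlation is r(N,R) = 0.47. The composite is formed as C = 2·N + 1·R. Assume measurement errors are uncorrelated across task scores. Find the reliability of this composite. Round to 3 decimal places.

Var(C) = 2² + 1 + 2·[2·0.47] = 5 + 1.88 = 6.88.
With uncorrelated errors the cross-covariances are all true-score covariance, so they carry over unchanged; only the diagonal terms shrink to ρᵢσᵢ².
True-score variance = [2²·0.75 + 0.59] + 1.88 = 3.59 + 1.88 = 5.47.
Reliability = 5.47 / 6.88 = 0.795.

0.795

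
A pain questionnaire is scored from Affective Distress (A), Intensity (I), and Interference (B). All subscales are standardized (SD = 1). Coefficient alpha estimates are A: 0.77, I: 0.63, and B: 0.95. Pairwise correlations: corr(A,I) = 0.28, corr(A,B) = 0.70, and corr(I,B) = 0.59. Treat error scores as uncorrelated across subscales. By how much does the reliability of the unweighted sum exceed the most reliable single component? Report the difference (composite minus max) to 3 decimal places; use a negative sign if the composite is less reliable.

Var(sum) = 3 + 3.14 = 6.14; true-score variance = 2.35 + 3.14 = 5.49; composite reliability = 0.8941.
Max component reliability = 0.9500.
Difference = 0.8941 − 0.9500 = -0.056.

-0.056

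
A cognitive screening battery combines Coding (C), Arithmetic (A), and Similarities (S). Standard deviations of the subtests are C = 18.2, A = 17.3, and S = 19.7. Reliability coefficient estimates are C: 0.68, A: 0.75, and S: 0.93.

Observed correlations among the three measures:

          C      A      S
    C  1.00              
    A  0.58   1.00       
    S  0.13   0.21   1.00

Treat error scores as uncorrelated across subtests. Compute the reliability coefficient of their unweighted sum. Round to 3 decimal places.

Var(C+A+S) = 18.2² + 17.3² + 19.7² + 2·[18.2·17.3·0.58 + 18.2·19.7·0.13 + 17.3·19.7·0.21] = 1018.62 + 601.598 = 1620.22.
Because errors are independent across components, Cov(Tᵢ,Tⱼ) = Cov(Xᵢ,Xⱼ); the off-diagonal part of the true-score variance is the same as above.
True-score variance = [18.2²·0.68 + 17.3²·0.75 + 19.7²·0.93] + 601.598 = 810.634 + 601.598 = 1412.23.
Reliability = 1412.23 / 1620.22 = 0.872.

0.872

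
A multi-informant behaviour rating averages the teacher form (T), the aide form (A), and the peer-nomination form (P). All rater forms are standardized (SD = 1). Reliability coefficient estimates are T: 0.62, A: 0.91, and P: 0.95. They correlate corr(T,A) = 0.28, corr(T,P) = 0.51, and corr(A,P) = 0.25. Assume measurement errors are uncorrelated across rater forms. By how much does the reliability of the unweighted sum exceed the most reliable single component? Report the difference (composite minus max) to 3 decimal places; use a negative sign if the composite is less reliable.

-0.052

Var(sum) = 3 + 2.08 = 5.08; true-score variance = 2.48 + 2.08 = 4.56; composite reliability = 0.8976.
Max component reliability = 0.9500.
Difference = 0.8976 − 0.9500 = -0.052.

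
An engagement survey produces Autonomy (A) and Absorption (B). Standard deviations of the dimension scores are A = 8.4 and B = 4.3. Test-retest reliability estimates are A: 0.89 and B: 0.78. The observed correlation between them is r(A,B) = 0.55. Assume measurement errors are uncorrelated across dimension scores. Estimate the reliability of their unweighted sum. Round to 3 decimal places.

Var(A+B) = 8.4² + 4.3² + 2·[8.4·4.3·0.55] = 89.05 + 39.732 = 128.782.
With uncorrelated errors the cross-covariances are all true-score covariance, so they carry over unchanged; only the diagonal terms shrink to ρᵢσᵢ².
True-score variance = [8.4²·0.89 + 4.3²·0.78] + 39.732 = 77.2206 + 39.732 = 116.953.
Reliability = 116.953 / 128.782 = 0.908.

0.908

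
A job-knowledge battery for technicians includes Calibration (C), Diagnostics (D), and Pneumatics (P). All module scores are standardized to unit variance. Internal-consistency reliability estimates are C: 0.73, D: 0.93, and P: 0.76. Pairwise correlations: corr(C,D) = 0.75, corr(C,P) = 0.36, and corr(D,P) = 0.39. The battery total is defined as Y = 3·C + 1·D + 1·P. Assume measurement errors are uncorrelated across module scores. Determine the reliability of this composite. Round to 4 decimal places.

0.8514

Var(Y) = 3² + 1 + 1 + 2·[3·0.75 + 3·0.36 + 0.39] = 11 + 7.44 = 18.44.
With uncorrelated errors the cross-covariances are all true-score covariance, so they carry over unchanged; only the diagonal terms shrink to ρᵢσᵢ².
True-score variance = [3²·0.73 + 0.93 + 0.76] + 7.44 = 8.26 + 7.44 = 15.7.
Reliability = 15.7 / 18.44 = 0.8514.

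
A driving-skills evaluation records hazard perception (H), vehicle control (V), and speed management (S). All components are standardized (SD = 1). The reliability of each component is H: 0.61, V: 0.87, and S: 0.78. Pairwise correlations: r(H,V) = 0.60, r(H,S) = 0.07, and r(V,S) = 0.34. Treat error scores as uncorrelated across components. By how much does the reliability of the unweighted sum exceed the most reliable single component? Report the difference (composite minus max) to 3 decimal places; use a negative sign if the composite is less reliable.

Var(sum) = 3 + 2.02 = 5.02; true-score variance = 2.26 + 2.02 = 4.28; composite reliability = 0.8526.
Max component reliability = 0.8700.
Difference = 0.8526 − 0.8700 = -0.017.

-0.017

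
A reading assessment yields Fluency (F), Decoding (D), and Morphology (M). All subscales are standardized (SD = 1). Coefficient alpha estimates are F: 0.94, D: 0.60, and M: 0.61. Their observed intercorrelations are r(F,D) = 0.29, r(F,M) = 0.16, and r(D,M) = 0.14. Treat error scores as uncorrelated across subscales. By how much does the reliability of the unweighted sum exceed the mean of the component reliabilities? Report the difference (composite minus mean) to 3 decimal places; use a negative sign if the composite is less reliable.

0.080

Var(sum) = 3 + 1.18 = 4.18; true-score variance = 2.15 + 1.18 = 3.33; composite reliability = 0.7967.
Mean component reliability = 0.7167.
Difference = 0.7967 − 0.7167 = 0.080.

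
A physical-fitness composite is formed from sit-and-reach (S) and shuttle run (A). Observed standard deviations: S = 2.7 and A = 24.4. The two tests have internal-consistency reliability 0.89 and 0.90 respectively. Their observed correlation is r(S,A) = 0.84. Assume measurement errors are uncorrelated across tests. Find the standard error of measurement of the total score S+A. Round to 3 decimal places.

Var(total) = 602.65 + 110.678 = 713.328.
True-score variance = 542.312 + 110.678 = 652.99, so reliability = 0.9154.
Error variance = 713.328 − 652.99 = 60.3379; SEM = √60.3379 = 7.768.

7.768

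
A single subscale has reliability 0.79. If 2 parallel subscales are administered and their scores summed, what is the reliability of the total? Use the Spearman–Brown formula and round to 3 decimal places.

ρ_k = kρ / (1 + (k−1)ρ) = 2·0.79 / (1 + 1·0.79) = 1.580 / 1.790 = 0.883.

0.883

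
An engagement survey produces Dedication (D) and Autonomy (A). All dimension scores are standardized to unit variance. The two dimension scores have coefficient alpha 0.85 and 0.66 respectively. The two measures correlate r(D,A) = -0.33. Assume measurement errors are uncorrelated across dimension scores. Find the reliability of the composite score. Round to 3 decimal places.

0.634

Var(D+A) = 2 + 2·[(-0.33)] = 2 − 0.66 = 1.34.
Under uncorrelated errors the observed covariances equal the true-score covariances, so only the own-variance terms attenuate.
True-score variance = [0.85 + 0.66] − 0.66 = 1.51 − 0.66 = 0.85.
Reliability = 0.85 / 1.34 = 0.634.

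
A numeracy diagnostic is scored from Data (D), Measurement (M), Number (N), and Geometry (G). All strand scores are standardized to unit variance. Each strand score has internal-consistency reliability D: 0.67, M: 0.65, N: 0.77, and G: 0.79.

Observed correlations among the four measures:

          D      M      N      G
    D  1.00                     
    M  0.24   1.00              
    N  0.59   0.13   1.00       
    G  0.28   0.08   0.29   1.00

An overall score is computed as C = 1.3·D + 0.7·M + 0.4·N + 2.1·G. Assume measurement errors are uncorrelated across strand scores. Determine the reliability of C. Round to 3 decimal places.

0.833

Var(C) = 1.3² + 0.7² + 0.4² + 2.1² + 2·[0.91·0.24 + 0.52·0.59 + 2.73·0.28 + 0.28·0.13 + 1.47·0.08 + 0.84·0.29] = 6.75 + 3.3744 = 10.1244.
With uncorrelated errors the cross-covariances are all true-score covariance, so they carry over unchanged; only the diagonal terms shrink to ρᵢσᵢ².
True-score variance = [1.3²·0.67 + 0.7²·0.65 + 0.4²·0.77 + 2.1²·0.79] + 3.3744 = 5.0579 + 3.3744 = 8.4323.
Reliability = 8.4323 / 10.1244 = 0.833.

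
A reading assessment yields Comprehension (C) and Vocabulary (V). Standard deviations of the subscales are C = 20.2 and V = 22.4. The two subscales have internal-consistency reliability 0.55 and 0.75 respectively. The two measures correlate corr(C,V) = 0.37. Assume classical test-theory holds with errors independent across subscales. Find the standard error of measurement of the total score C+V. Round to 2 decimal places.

Var(total) = 909.8 + 334.835 = 1244.64.
True-score variance = 600.742 + 334.835 = 935.577, so reliability = 0.7517.
Error variance = 1244.64 − 935.577 = 309.058; SEM = √309.058 = 17.58.

17.58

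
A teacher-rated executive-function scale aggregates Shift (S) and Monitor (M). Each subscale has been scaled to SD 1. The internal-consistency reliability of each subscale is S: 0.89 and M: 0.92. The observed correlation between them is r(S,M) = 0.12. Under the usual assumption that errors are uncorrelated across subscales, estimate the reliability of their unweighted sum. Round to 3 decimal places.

0.915

Var(S+M) = 2 + 2·[0.12] = 2 + 0.24 = 2.24.
With uncorrelated errors the cross-covariances are all true-score covariance, so they carry over unchanged; only the diagonal terms shrink to ρᵢσᵢ².
True-score variance = [0.89 + 0.92] + 0.24 = 1.81 + 0.24 = 2.05.
Reliability = 2.05 / 2.24 = 0.915.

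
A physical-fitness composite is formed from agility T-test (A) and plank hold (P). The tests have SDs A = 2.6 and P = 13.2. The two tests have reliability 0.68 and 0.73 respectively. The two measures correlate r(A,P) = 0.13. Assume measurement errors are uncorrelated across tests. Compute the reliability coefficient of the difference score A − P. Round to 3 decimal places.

0.714

Var(A−P) = 2.6² + 13.2² − 2·2.6·13.2·0.13 = 181 − 8.9232 = 172.077.
Because errors are independent across components, Cov(Tᵢ,Tⱼ) = Cov(Xᵢ,Xⱼ); the off-diagonal part of the true-score variance is the same as above.
True-score variance = [2.6²·0.68 + 13.2²·0.73] − 8.9232 = 131.792 − 8.9232 = 122.869.
Reliability = 122.869 / 172.077 = 0.714.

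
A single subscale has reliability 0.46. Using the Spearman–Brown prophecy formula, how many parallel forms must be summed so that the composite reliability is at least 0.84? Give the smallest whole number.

k ≥ ρ*(1−ρ₁)/(ρ₁(1−ρ*)) = 0.84·0.54 / (0.46·0.16) = 6.163.
Smallest integer k = 7.

7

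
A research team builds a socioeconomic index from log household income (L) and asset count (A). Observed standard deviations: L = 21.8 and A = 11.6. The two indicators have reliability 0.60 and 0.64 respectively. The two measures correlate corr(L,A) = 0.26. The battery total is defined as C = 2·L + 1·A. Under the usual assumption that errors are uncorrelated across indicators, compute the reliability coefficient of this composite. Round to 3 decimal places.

0.648

Var(C) = 2²·21.8² + 11.6² + 2·[2·21.8·11.6·0.26] = 2035.52 + 262.995 = 2298.52.
Because errors are independent across components, Cov(Tᵢ,Tⱼ) = Cov(Xᵢ,Xⱼ); the off-diagonal part of the true-score variance is the same as above.
True-score variance = [2²·21.8²·0.60 + 11.6²·0.64] + 262.995 = 1226.69 + 262.995 = 1489.69.
Reliability = 1489.69 / 2298.52 = 0.648.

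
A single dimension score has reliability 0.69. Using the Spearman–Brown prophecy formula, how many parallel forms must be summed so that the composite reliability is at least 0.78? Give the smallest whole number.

k ≥ ρ*(1−ρ₁)/(ρ₁(1−ρ*)) = 0.78·0.31 / (0.69·0.22) = 1.593.
Smallest integer k = 2.

2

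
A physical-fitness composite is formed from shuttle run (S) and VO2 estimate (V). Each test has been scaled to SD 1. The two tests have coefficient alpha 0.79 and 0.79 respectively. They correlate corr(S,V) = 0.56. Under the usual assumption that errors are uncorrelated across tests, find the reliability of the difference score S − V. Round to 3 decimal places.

0.523

Var(S−V) = 1 + 1 − 2·0.56 = 2 − 1.12 = 0.88.
Under uncorrelated errors the observed covariances equal the true-score covariances, so only the own-variance terms attenuate.
True-score variance = [0.79 + 0.79] − 1.12 = 1.58 − 1.12 = 0.46.
Reliability = 0.46 / 0.88 = 0.523.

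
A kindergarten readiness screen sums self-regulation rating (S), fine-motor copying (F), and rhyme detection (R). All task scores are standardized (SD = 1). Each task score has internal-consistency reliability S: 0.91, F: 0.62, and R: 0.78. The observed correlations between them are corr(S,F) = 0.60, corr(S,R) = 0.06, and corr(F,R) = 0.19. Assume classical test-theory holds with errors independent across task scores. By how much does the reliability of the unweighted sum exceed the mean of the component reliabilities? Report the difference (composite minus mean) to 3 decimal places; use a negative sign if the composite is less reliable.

0.083

Var(sum) = 3 + 1.7 = 4.7; true-score variance = 2.31 + 1.7 = 4.01; composite reliability = 0.8532.
Mean component reliability = 0.7700.
Difference = 0.8532 − 0.7700 = 0.083.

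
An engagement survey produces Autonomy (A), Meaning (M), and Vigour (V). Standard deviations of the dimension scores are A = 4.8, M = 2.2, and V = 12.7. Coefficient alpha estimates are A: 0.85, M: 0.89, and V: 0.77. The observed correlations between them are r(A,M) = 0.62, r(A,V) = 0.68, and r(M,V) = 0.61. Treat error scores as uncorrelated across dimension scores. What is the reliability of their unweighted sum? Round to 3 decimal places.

0.871

Var(A+M+V) = 4.8² + 2.2² + 12.7² + 2·[4.8·2.2·0.62 + 4.8·12.7·0.68 + 2.2·12.7·0.61] = 189.17 + 130.087 = 319.257.
Under uncorrelated errors the observed covariances equal the true-score covariances, so only the own-variance terms attenuate.
True-score variance = [4.8²·0.85 + 2.2²·0.89 + 12.7²·0.77] + 130.087 = 148.085 + 130.087 = 278.172.
Reliability = 278.172 / 319.257 = 0.871.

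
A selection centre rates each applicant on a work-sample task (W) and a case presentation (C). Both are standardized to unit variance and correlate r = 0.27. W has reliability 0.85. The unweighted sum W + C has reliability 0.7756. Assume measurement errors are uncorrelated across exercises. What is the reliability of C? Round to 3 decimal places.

Var(W+C) = 2 + 2·0.27 = 2.540.
True-score variance = ρ_W + ρ_C + 2·0.27, so 0.7756 = (0.85 + ρ_C + 0.54) / 2.540.
ρ_C = 0.7756·2.540 − 0.85 − 0.54 = 0.580.

0.580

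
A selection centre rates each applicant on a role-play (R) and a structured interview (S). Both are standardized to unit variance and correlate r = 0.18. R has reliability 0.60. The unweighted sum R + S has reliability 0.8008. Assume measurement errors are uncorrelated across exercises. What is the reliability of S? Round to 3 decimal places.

0.930

Var(R+S) = 2 + 2·0.18 = 2.360.
True-score variance = ρ_R + ρ_S + 2·0.18, so 0.8008 = (0.60 + ρ_S + 0.36) / 2.360.
ρ_S = 0.8008·2.360 − 0.60 − 0.36 = 0.930.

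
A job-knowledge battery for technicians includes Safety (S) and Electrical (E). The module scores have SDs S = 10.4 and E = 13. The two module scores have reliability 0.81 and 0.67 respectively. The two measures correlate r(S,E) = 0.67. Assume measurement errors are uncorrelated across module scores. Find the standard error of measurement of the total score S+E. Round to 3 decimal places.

Var(total) = 277.16 + 181.168 = 458.328.
True-score variance = 200.84 + 181.168 = 382.008, so reliability = 0.8335.
Error variance = 458.328 − 382.008 = 76.3204; SEM = √76.3204 = 8.736.

8.736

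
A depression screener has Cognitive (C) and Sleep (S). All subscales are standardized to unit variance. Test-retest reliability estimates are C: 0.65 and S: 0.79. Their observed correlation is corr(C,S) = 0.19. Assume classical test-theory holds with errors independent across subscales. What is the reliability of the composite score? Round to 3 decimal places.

0.765

Var(C+S) = 2 + 2·[0.19] = 2 + 0.38 = 2.38.
Under uncorrelated errors the observed covariances equal the true-score covariances, so only the own-variance terms attenuate.
True-score variance = [0.65 + 0.79] + 0.38 = 1.44 + 0.38 = 1.82.
Reliability = 1.82 / 2.38 = 0.765.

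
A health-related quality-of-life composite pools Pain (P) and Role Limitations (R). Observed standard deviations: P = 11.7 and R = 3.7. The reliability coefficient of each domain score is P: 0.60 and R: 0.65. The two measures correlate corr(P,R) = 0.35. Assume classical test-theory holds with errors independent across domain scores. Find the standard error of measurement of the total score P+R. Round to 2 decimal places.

Var(total) = 150.58 + 30.303 = 180.883.
True-score variance = 91.0325 + 30.303 = 121.335, so reliability = 0.6708.
Error variance = 180.883 − 121.335 = 59.5475; SEM = √59.5475 = 7.72.

7.72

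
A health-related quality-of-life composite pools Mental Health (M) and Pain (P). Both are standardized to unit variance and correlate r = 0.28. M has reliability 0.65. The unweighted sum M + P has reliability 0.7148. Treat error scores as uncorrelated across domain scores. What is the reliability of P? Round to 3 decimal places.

0.620

Var(M+P) = 2 + 2·0.28 = 2.560.
True-score variance = ρ_M + ρ_P + 2·0.28, so 0.7148 = (0.65 + ρ_P + 0.56) / 2.560.
ρ_P = 0.7148·2.560 − 0.65 − 0.56 = 0.620.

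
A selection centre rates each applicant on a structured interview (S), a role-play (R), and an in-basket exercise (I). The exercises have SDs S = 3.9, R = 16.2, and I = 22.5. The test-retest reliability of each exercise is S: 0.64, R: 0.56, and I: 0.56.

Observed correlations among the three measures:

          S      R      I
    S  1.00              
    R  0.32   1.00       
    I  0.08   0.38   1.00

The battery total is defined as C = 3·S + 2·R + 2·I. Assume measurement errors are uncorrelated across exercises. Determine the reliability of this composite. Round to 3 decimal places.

0.698

Var(C) = 3²·3.9² + 2²·16.2² + 2²·22.5² + 2·[6·3.9·16.2·0.32 + 6·3.9·22.5·0.08 + 4·16.2·22.5·0.38] = 3211.65 + 1434.93 = 4646.58.
Under uncorrelated errors the observed covariances equal the true-score covariances, so only the own-variance terms attenuate.
True-score variance = [3²·3.9²·0.64 + 2²·16.2²·0.56 + 2²·22.5²·0.56] + 1434.93 = 1809.48 + 1434.93 = 3244.41.
Reliability = 3244.41 / 4646.58 = 0.698.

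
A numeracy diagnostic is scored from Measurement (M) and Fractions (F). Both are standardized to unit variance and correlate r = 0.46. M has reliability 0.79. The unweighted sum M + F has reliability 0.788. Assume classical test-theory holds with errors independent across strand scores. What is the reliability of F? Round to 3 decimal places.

0.591

Var(M+F) = 2 + 2·0.46 = 2.920.
True-score variance = ρ_M + ρ_F + 2·0.46, so 0.788 = (0.79 + ρ_F + 0.92) / 2.920.
ρ_F = 0.788·2.920 − 0.79 − 0.92 = 0.591.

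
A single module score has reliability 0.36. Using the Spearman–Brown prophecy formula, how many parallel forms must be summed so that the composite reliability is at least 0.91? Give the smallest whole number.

k ≥ ρ*(1−ρ₁)/(ρ₁(1−ρ*)) = 0.91·0.64 / (0.36·0.09) = 17.975.
Smallest integer k = 18.

18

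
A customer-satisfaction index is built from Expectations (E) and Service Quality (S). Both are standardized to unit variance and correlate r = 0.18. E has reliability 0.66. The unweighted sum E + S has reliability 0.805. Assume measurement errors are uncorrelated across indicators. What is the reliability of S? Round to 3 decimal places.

0.880

Var(E+S) = 2 + 2·0.18 = 2.360.
True-score variance = ρ_E + ρ_S + 2·0.18, so 0.805 = (0.66 + ρ_S + 0.36) / 2.360.
ρ_S = 0.805·2.360 − 0.66 − 0.36 = 0.880.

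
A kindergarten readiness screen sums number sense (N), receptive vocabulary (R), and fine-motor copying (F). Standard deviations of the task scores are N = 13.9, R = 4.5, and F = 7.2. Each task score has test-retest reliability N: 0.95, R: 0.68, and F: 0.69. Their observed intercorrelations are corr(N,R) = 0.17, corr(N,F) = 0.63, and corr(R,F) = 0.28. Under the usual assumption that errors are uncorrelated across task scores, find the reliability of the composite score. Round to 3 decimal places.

Var(N+R+F) = 13.9² + 4.5² + 7.2² + 2·[13.9·4.5·0.17 + 13.9·7.2·0.63 + 4.5·7.2·0.28] = 265.3 + 165.512 = 430.812.
Under uncorrelated errors the observed covariances equal the true-score covariances, so only the own-variance terms attenuate.
True-score variance = [13.9²·0.95 + 4.5²·0.68 + 7.2²·0.69] + 165.512 = 233.089 + 165.512 = 398.601.
Reliability = 398.601 / 430.812 = 0.925.

0.925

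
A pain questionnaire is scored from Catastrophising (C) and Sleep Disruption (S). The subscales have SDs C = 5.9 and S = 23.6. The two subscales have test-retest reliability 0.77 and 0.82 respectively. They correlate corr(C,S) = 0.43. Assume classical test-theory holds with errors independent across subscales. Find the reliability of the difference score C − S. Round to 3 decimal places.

Var(C−S) = 5.9² + 23.6² − 2·5.9·23.6·0.43 = 591.77 − 119.746 = 472.024.
Under uncorrelated errors the observed covariances equal the true-score covariances, so only the own-variance terms attenuate.
True-score variance = [5.9²·0.77 + 23.6²·0.82] − 119.746 = 483.511 − 119.746 = 363.764.
Reliability = 363.764 / 472.024 = 0.771.

0.771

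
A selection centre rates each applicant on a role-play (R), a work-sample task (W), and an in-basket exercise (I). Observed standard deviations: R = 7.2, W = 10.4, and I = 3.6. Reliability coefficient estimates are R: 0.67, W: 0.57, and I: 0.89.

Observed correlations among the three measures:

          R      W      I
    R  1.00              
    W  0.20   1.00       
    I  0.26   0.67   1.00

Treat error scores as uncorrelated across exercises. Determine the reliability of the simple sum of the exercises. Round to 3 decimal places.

0.756

Var(R+W+I) = 7.2² + 10.4² + 3.6² + 2·[7.2·10.4·0.20 + 7.2·3.6·0.26 + 10.4·3.6·0.67] = 172.96 + 93.6 = 266.56.
Because errors are independent across components, Cov(Tᵢ,Tⱼ) = Cov(Xᵢ,Xⱼ); the off-diagonal part of the true-score variance is the same as above.
True-score variance = [7.2²·0.67 + 10.4²·0.57 + 3.6²·0.89] + 93.6 = 107.918 + 93.6 = 201.518.
Reliability = 201.518 / 266.56 = 0.756.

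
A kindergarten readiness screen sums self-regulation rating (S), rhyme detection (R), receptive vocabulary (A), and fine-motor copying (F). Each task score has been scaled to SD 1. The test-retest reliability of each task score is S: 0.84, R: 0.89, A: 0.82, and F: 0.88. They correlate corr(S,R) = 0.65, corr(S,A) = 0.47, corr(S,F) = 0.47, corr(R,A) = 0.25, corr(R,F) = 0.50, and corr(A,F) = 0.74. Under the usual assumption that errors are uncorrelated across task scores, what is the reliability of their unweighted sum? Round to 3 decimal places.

0.944

Var(S+R+A+F) = 4 + 2·[0.65 + 0.47 + 0.47 + 0.25 + 0.50 + 0.74] = 4 + 6.16 = 10.16.
Under uncorrelated errors the observed covariances equal the true-score covariances, so only the own-variance terms attenuate.
True-score variance = [0.84 + 0.89 + 0.82 + 0.88] + 6.16 = 3.43 + 6.16 = 9.59.
Reliability = 9.59 / 10.16 = 0.944.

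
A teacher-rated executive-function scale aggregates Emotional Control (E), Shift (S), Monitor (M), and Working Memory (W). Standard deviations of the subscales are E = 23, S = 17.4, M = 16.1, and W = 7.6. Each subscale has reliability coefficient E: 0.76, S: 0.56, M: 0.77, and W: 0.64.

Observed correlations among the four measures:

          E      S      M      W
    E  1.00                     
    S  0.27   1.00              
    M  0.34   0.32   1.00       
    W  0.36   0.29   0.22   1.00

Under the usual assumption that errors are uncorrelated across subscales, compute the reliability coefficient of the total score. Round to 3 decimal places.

0.834

Var(E+S+M+W) = 23² + 17.4² + 16.1² + 7.6² + 2·[23·17.4·0.27 + 23·16.1·0.34 + 23·7.6·0.36 + 17.4·16.1·0.32 + 17.4·7.6·0.29 + 16.1·7.6·0.22] = 1148.73 + 903.595 = 2052.33.
Under uncorrelated errors the observed covariances equal the true-score covariances, so only the own-variance terms attenuate.
True-score variance = [23²·0.76 + 17.4²·0.56 + 16.1²·0.77 + 7.6²·0.64] + 903.595 = 808.144 + 903.595 = 1711.74.
Reliability = 1711.74 / 2052.33 = 0.834.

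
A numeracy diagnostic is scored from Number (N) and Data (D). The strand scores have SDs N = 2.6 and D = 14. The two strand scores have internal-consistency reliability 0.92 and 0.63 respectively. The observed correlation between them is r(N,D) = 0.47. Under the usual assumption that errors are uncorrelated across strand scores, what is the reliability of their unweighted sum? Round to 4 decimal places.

Var(N+D) = 2.6² + 14² + 2·[2.6·14·0.47] = 202.76 + 34.216 = 236.976.
Because errors are independent across components, Cov(Tᵢ,Tⱼ) = Cov(Xᵢ,Xⱼ); the off-diagonal part of the true-score variance is the same as above.
True-score variance = [2.6²·0.92 + 14²·0.63] + 34.216 = 129.699 + 34.216 = 163.915.
Reliability = 163.915 / 236.976 = 0.6917.

0.6917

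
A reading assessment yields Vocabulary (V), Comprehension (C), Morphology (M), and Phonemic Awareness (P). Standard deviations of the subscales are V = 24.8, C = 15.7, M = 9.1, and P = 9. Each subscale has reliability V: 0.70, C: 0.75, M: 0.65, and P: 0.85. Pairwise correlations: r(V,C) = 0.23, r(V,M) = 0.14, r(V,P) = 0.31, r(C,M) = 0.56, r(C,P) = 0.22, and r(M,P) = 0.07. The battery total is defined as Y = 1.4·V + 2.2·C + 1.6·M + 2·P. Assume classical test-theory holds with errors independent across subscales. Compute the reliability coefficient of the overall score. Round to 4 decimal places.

0.8399

Var(Y) = 1.4²·24.8² + 2.2²·15.7² + 1.6²·9.1² + 2²·9² + 2·[3.08·24.8·15.7·0.23 + 2.24·24.8·9.1·0.14 + 2.8·24.8·9·0.31 + 3.52·15.7·9.1·0.56 + 4.4·15.7·9·0.22 + 3.2·9.1·9·0.07] = 2934.48 + 1954.17 = 4888.65.
With uncorrelated errors the cross-covariances are all true-score covariance, so they carry over unchanged; only the diagonal terms shrink to ρᵢσᵢ².
True-score variance = [1.4²·24.8²·0.70 + 2.2²·15.7²·0.75 + 1.6²·9.1²·0.65 + 2²·9²·0.85] + 1954.17 = 2151.79 + 1954.17 = 4105.96.
Reliability = 4105.96 / 4888.65 = 0.8399.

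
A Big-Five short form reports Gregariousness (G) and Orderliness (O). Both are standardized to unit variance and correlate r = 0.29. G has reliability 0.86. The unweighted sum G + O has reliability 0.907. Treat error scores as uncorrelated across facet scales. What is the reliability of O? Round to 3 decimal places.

0.900

Var(G+O) = 2 + 2·0.29 = 2.580.
True-score variance = ρ_G + ρ_O + 2·0.29, so 0.907 = (0.86 + ρ_O + 0.58) / 2.580.
ρ_O = 0.907·2.580 − 0.86 − 0.58 = 0.900.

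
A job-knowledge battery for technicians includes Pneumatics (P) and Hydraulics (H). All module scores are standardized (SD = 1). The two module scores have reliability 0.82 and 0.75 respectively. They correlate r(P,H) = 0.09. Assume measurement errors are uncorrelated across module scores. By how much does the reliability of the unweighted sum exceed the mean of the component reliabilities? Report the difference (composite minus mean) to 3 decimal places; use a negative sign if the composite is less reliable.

0.018

Var(sum) = 2 + 0.18 = 2.18; true-score variance = 1.57 + 0.18 = 1.75; composite reliability = 0.8028.
Mean component reliability = 0.7850.
Difference = 0.8028 − 0.7850 = 0.018.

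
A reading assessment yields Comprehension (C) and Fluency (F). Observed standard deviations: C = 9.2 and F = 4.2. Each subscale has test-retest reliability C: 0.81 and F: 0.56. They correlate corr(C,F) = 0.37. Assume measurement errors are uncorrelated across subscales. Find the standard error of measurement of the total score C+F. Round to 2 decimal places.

Var(total) = 102.28 + 28.5936 = 130.874.
True-score variance = 78.4368 + 28.5936 = 107.03, so reliability = 0.8178.
Error variance = 130.874 − 107.03 = 23.8432; SEM = √23.8432 = 4.88.

4.88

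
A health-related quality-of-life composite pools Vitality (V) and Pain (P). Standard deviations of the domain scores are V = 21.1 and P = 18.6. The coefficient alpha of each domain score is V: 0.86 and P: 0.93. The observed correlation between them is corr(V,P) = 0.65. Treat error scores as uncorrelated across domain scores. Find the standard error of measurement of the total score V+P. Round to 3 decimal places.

Var(total) = 791.17 + 510.198 = 1301.37.
True-score variance = 704.623 + 510.198 = 1214.82, so reliability = 0.9335.
Error variance = 1301.37 − 1214.82 = 86.5466; SEM = √86.5466 = 9.303.

9.303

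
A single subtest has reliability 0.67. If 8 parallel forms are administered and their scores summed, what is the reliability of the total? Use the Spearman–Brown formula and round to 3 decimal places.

0.942

ρ_k = kρ / (1 + (k−1)ρ) = 8·0.67 / (1 + 7·0.67) = 5.360 / 5.690 = 0.942.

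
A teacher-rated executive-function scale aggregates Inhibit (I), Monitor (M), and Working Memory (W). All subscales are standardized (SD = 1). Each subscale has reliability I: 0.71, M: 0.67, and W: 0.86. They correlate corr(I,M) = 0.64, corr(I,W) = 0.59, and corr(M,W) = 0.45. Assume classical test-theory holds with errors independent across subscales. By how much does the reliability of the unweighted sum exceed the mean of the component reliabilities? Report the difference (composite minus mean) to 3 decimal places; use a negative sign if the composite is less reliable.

Var(sum) = 3 + 3.36 = 6.36; true-score variance = 2.24 + 3.36 = 5.6; composite reliability = 0.8805.
Mean component reliability = 0.7467.
Difference = 0.8805 − 0.7467 = 0.134.

0.134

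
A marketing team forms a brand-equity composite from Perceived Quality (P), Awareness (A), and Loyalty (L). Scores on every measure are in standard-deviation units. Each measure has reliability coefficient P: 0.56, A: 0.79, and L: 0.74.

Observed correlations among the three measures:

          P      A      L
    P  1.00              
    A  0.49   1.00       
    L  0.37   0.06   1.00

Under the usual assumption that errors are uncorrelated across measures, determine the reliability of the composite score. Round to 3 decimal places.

Var(P+A+L) = 3 + 2·[0.49 + 0.37 + 0.06] = 3 + 1.84 = 4.84.
With uncorrelated errors the cross-covariances are all true-score covariance, so they carry over unchanged; only the diagonal terms shrink to ρᵢσᵢ².
True-score variance = [0.56 + 0.79 + 0.74] + 1.84 = 2.09 + 1.84 = 3.93.
Reliability = 3.93 / 4.84 = 0.812.

0.812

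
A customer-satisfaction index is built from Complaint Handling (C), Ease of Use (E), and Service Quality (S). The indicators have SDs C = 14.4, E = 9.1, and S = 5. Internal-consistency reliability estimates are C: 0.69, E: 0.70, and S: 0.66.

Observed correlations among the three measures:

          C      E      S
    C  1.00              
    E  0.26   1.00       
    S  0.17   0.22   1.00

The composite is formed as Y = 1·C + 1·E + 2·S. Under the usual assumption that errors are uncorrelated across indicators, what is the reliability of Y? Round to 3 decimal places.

Var(Y) = 14.4² + 9.1² + 2²·5² + 2·[14.4·9.1·0.26 + 2·14.4·5·0.17 + 2·9.1·5·0.22] = 390.17 + 157.141 = 547.311.
Because errors are independent across components, Cov(Tᵢ,Tⱼ) = Cov(Xᵢ,Xⱼ); the off-diagonal part of the true-score variance is the same as above.
True-score variance = [14.4²·0.69 + 9.1²·0.70 + 2²·5²·0.66] + 157.141 = 267.045 + 157.141 = 424.186.
Reliability = 424.186 / 547.311 = 0.775.

0.775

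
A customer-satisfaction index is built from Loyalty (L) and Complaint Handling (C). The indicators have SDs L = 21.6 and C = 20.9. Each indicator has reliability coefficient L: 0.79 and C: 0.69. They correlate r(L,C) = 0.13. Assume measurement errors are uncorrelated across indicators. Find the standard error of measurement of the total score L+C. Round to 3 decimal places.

15.277

Var(total) = 903.37 + 117.374 = 1020.74.
True-score variance = 669.981 + 117.374 = 787.356, so reliability = 0.7714.
Error variance = 1020.74 − 787.356 = 233.389; SEM = √233.389 = 15.277.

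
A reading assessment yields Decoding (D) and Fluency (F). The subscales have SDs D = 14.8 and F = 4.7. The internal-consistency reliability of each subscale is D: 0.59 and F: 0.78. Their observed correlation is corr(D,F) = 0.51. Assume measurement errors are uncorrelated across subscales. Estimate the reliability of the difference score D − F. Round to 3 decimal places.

Var(D−F) = 14.8² + 4.7² − 2·14.8·4.7·0.51 = 241.13 − 70.9512 = 170.179.
Because errors are independent across components, Cov(Tᵢ,Tⱼ) = Cov(Xᵢ,Xⱼ); the off-diagonal part of the true-score variance is the same as above.
True-score variance = [14.8²·0.59 + 4.7²·0.78] − 70.9512 = 146.464 − 70.9512 = 75.5126.
Reliability = 75.5126 / 170.179 = 0.444.

0.444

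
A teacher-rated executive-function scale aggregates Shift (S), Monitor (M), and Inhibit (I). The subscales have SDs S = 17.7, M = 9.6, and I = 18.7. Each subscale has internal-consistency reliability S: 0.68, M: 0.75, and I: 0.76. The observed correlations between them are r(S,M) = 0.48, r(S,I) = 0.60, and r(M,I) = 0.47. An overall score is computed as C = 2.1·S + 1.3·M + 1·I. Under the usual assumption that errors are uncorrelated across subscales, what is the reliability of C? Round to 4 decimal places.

Var(C) = 2.1²·17.7² + 1.3²·9.6² + 18.7² + 2·[2.73·17.7·9.6·0.48 + 2.1·17.7·18.7·0.60 + 1.3·9.6·18.7·0.47] = 1887.05 + 1498.79 = 3385.84.
Because errors are independent across components, Cov(Tᵢ,Tⱼ) = Cov(Xᵢ,Xⱼ); the off-diagonal part of the true-score variance is the same as above.
True-score variance = [2.1²·17.7²·0.68 + 1.3²·9.6²·0.75 + 18.7²·0.76] + 1498.79 = 1322.07 + 1498.79 = 2820.87.
Reliability = 2820.87 / 3385.84 = 0.8331.

0.8331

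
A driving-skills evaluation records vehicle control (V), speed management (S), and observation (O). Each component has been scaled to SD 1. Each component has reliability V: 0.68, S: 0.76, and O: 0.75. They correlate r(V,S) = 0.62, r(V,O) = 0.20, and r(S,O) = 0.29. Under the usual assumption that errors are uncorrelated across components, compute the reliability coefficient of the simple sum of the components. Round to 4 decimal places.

0.8448

Var(V+S+O) = 3 + 2·[0.62 + 0.20 + 0.29] = 3 + 2.22 = 5.22.
Under uncorrelated errors the observed covariances equal the true-score covariances, so only the own-variance terms attenuate.
True-score variance = [0.68 + 0.76 + 0.75] + 2.22 = 2.19 + 2.22 = 4.41.
Reliability = 4.41 / 5.22 = 0.8448.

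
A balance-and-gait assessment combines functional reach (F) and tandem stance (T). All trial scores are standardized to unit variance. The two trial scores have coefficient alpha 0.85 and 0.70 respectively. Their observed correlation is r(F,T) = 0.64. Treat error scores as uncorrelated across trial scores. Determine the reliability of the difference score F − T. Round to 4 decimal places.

Var(F−T) = 1 + 1 − 2·0.64 = 2 − 1.28 = 0.72.
Because errors are independent across components, Cov(Tᵢ,Tⱼ) = Cov(Xᵢ,Xⱼ); the off-diagonal part of the true-score variance is the same as above.
True-score variance = [0.85 + 0.70] − 1.28 = 1.55 − 1.28 = 0.27.
Reliability = 0.27 / 0.72 = 0.3750.

0.3750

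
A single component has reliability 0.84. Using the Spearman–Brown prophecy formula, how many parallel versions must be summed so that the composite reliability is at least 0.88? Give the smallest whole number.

k ≥ ρ*(1−ρ₁)/(ρ₁(1−ρ*)) = 0.88·0.16 / (0.84·0.12) = 1.397.
Smallest integer k = 2.

2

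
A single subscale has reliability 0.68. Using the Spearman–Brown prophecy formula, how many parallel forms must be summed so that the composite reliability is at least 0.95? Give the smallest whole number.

9

k ≥ ρ*(1−ρ₁)/(ρ₁(1−ρ*)) = 0.95·0.32 / (0.68·0.05) = 8.941.
Smallest integer k = 9.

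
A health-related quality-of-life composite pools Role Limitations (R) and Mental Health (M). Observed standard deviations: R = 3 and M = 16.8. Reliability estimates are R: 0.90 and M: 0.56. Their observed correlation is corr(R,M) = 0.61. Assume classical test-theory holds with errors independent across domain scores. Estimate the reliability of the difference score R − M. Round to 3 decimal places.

Var(R−M) = 3² + 16.8² − 2·3·16.8·0.61 = 291.24 − 61.488 = 229.752.
Because errors are independent across components, Cov(Tᵢ,Tⱼ) = Cov(Xᵢ,Xⱼ); the off-diagonal part of the true-score variance is the same as above.
True-score variance = [3²·0.90 + 16.8²·0.56] − 61.488 = 166.154 − 61.488 = 104.666.
Reliability = 104.666 / 229.752 = 0.456.

0.456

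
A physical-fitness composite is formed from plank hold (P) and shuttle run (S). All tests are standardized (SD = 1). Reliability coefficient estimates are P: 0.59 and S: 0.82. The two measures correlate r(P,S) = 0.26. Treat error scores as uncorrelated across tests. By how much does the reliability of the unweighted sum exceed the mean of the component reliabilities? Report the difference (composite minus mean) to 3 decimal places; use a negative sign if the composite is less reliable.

0.061

Var(sum) = 2 + 0.52 = 2.52; true-score variance = 1.41 + 0.52 = 1.93; composite reliability = 0.7659.
Mean component reliability = 0.7050.
Difference = 0.7659 − 0.7050 = 0.061.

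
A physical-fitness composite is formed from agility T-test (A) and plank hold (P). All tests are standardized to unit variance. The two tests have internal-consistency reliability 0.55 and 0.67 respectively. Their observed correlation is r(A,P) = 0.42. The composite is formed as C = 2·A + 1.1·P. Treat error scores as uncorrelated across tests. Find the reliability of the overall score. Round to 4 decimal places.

Var(C) = 2² + 1.1² + 2·[2.2·0.42] = 5.21 + 1.848 = 7.058.
Because errors are independent across components, Cov(Tᵢ,Tⱼ) = Cov(Xᵢ,Xⱼ); the off-diagonal part of the true-score variance is the same as above.
True-score variance = [2²·0.55 + 1.1²·0.67] + 1.848 = 3.0107 + 1.848 = 4.8587.
Reliability = 4.8587 / 7.058 = 0.6884.

0.6884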